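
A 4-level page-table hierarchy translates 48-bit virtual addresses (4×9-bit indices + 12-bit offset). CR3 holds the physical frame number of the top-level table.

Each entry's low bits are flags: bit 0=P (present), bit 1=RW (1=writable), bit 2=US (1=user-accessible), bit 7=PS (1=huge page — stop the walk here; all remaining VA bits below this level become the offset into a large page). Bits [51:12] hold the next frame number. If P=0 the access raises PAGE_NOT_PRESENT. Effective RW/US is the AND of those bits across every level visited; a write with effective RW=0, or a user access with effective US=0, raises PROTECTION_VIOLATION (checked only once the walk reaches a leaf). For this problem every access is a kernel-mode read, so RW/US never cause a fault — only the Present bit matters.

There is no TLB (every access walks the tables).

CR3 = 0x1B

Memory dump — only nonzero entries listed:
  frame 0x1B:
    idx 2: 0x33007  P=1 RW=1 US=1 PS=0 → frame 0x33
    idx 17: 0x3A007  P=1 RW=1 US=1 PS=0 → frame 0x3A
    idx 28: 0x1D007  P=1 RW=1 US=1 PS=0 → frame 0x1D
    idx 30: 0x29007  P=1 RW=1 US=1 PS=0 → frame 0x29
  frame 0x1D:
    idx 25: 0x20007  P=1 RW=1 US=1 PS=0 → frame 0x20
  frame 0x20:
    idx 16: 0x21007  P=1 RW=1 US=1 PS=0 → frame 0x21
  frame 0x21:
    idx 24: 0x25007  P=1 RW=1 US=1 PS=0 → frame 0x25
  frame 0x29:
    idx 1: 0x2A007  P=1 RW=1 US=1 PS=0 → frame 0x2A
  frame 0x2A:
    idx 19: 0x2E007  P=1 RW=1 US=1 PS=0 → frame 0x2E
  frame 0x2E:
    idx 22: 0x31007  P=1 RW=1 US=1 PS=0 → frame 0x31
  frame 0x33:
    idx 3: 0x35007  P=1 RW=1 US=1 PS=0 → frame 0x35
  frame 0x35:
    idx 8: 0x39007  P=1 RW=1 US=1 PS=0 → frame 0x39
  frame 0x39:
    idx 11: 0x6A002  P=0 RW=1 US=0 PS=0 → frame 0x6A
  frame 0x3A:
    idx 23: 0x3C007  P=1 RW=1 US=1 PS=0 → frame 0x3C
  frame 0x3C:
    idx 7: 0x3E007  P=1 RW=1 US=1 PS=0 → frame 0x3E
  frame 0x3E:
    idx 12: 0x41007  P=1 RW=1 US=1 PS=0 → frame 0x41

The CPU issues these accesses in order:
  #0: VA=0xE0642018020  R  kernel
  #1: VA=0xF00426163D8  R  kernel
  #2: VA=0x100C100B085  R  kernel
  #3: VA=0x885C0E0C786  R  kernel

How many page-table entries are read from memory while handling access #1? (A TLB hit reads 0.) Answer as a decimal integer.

Walk each access:
#0 VA=0xE0642018020 (r,kernel):
  [0] read 0x1B idx=28: raw=0x1D007 flags P=1 W=1 U=1 S=0
  [1] read 0x1D idx=25: raw=0x20007 flags P=1 W=1 U=1 S=0
  [2] read 0x20 idx=16: raw=0x21007 flags P=1 W=1 U=1 S=0
  [3] read 0x21 idx=24: raw=0x25007 flags P=1 W=1 U=1 S=0
  → PA=0x25020  (4 entries read)
#1 VA=0xF00426163D8 (r,kernel):
  [0] read 0x1B idx=30: raw=0x29007 flags P=1 W=1 U=1 S=0
  [1] read 0x29 idx=1: raw=0x2A007 flags P=1 W=1 U=1 S=0
  [2] read 0x2A idx=19: raw=0x2E007 flags P=1 W=1 U=1 S=0
  [3] read 0x2E idx=22: raw=0x31007 flags P=1 W=1 U=1 S=0
  → PA=0x313D8  (4 entries read)
#2 VA=0x100C100B085 (r,kernel):
  [0] read 0x1B idx=2: raw=0x33007 flags P=1 W=1 U=1 S=0
  [1] read 0x33 idx=3: raw=0x35007 flags P=1 W=1 U=1 S=0
  [2] read 0x35 idx=8: raw=0x39007 flags P=1 W=1 U=1 S=0
  [3] read 0x39 idx=11: raw=0x6A002 flags P=0 W=1 U=0 S=0
  ✗ PAGE_NOT_PRESENT  [4 reads]
#3 VA=0x885C0E0C786 (r,kernel):
  [0] read 0x1B idx=17: raw=0x3A007 flags P=1 W=1 U=1 S=0
  [1] read 0x3A idx=23: raw=0x3C007 flags P=1 W=1 U=1 S=0
  [2] read 0x3C idx=7: raw=0x3E007 flags P=1 W=1 U=1 S=0
  [3] read 0x3E idx=12: raw=0x41007 flags P=1 W=1 U=1 S=0
  → PA=0x41786  (4 entries read)

Entries read for #1: 4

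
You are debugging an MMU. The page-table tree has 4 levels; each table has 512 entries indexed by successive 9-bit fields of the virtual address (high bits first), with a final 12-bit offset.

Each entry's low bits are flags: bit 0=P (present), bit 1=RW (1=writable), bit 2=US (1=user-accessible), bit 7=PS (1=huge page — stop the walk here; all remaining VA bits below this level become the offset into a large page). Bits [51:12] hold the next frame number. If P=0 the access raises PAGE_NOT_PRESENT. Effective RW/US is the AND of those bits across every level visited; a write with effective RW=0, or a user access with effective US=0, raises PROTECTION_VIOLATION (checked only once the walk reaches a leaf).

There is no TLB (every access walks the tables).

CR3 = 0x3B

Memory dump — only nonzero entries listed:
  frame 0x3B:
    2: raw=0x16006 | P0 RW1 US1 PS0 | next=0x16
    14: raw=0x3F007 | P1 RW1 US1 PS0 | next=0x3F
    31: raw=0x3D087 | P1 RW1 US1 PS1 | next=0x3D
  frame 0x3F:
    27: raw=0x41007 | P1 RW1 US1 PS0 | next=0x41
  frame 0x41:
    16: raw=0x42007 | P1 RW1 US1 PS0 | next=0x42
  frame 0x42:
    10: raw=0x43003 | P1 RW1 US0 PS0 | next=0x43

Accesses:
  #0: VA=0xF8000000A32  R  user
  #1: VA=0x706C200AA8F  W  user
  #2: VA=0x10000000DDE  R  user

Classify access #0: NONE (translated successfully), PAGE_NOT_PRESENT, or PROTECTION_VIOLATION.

Walk each access:
#0 VA=0xF8000000A32 (r,user):
  lvl0: tbl 0x3B, slot 31 ⇒ 0x3D087 (P1/RW1/US1/PS1)
  ⇒ phys 0x3DA32 (huge @L0)  [1 reads]
#1 VA=0x706C200AA8F (w,user):
  lvl0: tbl 0x3B, slot 14 ⇒ 0x3F007 (P1/RW1/US1/PS0)
  lvl1: tbl 0x3F, slot 27 ⇒ 0x41007 (P1/RW1/US1/PS0)
  lvl2: tbl 0x41, slot 16 ⇒ 0x42007 (P1/RW1/US1/PS0)
  lvl3: tbl 0x42, slot 10 ⇒ 0x43003 (P1/RW1/US0/PS0)
  ⇒ fault: PROTECTION_VIOLATION  — 4 lookups
#2 VA=0x10000000DDE (r,user):
  lvl0: tbl 0x3B, slot 2 ⇒ 0x16006 (P0/RW1/US1/PS0)
  ⇒ fault: PAGE_NOT_PRESENT  — 1 lookups

Access #0 fault: NONE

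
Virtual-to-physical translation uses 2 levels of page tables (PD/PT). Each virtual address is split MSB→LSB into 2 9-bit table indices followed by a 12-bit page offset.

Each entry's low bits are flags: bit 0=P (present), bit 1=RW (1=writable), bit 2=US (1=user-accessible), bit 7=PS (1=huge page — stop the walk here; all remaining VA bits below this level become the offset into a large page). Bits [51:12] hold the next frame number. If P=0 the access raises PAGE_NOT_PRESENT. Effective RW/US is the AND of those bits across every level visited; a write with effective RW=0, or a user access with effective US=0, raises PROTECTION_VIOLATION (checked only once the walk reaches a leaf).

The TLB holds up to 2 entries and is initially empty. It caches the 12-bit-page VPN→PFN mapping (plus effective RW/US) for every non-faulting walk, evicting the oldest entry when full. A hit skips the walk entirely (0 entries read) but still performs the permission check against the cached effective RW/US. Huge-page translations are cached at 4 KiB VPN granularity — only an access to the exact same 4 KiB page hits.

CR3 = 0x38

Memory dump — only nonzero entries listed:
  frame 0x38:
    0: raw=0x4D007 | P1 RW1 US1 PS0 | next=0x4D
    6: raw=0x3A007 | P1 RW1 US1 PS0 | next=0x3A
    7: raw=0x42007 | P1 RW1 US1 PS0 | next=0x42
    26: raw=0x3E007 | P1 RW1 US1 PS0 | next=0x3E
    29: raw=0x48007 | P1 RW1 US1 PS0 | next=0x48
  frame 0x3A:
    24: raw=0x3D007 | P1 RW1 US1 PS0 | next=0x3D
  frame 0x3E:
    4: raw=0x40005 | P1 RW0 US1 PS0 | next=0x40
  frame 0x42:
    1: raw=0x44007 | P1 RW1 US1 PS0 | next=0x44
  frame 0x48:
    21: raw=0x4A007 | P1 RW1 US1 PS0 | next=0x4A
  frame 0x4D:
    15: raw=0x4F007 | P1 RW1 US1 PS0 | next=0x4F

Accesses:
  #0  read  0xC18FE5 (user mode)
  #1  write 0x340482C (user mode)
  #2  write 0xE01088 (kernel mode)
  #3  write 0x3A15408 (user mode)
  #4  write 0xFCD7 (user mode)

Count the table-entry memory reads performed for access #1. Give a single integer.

Walk each access:
#0 VA=0xC18FE5 (r,user):
  lvl0: tbl 0x38, slot 6 ⇒ 0x3A007 (P1/RW1/US1/PS0)
  lvl1: tbl 0x3A, slot 24 ⇒ 0x3D007 (P1/RW1/US1/PS0)
  ✓ 0x3DFE5  — 2 lookups
#1 VA=0x340482C (w,user):
  lvl0: tbl 0x38, slot 26 ⇒ 0x3E007 (P1/RW1/US1/PS0)
  lvl1: tbl 0x3E, slot 4 ⇒ 0x40005 (P1/RW0/US1/PS0)
  ✗ PROTECTION_VIOLATION  [2 reads]
#2 VA=0xE01088 (w,kernel):
  lvl0: tbl 0x38, slot 7 ⇒ 0x42007 (P1/RW1/US1/PS0)
  lvl1: tbl 0x42, slot 1 ⇒ 0x44007 (P1/RW1/US1/PS0)
  ✓ 0x44088  — 2 lookups
#3 VA=0x3A15408 (w,user):
  lvl0: tbl 0x38, slot 29 ⇒ 0x48007 (P1/RW1/US1/PS0)
  lvl1: tbl 0x48, slot 21 ⇒ 0x4A007 (P1/RW1/US1/PS0)
  ✓ 0x4A408  — 2 lookups
#4 VA=0xFCD7 (w,user):
  lvl0: tbl 0x38, slot 0 ⇒ 0x4D007 (P1/RW1/US1/PS0)
  lvl1: tbl 0x4D, slot 15 ⇒ 0x4F007 (P1/RW1/US1/PS0)
  ✓ 0x4FCD7  — 2 lookups

Entries read for #1: 2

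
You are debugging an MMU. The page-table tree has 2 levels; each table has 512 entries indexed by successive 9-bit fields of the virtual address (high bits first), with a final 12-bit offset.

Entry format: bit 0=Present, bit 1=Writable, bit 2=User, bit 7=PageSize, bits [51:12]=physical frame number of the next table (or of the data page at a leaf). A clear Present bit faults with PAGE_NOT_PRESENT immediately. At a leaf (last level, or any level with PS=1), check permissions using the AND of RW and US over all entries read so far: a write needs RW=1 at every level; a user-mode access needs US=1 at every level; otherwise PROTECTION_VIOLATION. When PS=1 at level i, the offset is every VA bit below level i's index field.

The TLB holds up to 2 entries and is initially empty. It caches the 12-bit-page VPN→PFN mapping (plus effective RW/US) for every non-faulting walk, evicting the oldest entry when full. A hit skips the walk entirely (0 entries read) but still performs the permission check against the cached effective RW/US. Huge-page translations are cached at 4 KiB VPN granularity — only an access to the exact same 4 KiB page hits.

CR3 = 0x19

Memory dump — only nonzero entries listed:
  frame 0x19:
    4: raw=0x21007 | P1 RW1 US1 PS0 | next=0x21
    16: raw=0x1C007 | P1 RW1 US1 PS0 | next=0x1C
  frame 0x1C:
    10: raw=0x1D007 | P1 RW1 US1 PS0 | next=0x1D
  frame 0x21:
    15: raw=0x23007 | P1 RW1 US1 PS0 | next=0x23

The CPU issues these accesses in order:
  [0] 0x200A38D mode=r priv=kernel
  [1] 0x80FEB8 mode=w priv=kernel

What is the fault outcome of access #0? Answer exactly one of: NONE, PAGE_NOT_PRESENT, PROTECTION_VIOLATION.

Walk each access:
#0 VA=0x200A38D (r,kernel):
  L0: frame=0x19 idx=16 entry=0x1C007 [P=1 RW=1 US=1 PS=0]
  L1: frame=0x1C idx=10 entry=0x1D007 [P=1 RW=1 US=1 PS=0]
  ✓ 0x1D38D  — 2 lookups
#1 VA=0x80FEB8 (w,kernel):
  L0: frame=0x19 idx=4 entry=0x21007 [P=1 RW=1 US=1 PS=0]
  L1: frame=0x21 idx=15 entry=0x23007 [P=1 RW=1 US=1 PS=0]
  ✓ 0x23EB8  — 2 lookups

Access #0 fault: NONE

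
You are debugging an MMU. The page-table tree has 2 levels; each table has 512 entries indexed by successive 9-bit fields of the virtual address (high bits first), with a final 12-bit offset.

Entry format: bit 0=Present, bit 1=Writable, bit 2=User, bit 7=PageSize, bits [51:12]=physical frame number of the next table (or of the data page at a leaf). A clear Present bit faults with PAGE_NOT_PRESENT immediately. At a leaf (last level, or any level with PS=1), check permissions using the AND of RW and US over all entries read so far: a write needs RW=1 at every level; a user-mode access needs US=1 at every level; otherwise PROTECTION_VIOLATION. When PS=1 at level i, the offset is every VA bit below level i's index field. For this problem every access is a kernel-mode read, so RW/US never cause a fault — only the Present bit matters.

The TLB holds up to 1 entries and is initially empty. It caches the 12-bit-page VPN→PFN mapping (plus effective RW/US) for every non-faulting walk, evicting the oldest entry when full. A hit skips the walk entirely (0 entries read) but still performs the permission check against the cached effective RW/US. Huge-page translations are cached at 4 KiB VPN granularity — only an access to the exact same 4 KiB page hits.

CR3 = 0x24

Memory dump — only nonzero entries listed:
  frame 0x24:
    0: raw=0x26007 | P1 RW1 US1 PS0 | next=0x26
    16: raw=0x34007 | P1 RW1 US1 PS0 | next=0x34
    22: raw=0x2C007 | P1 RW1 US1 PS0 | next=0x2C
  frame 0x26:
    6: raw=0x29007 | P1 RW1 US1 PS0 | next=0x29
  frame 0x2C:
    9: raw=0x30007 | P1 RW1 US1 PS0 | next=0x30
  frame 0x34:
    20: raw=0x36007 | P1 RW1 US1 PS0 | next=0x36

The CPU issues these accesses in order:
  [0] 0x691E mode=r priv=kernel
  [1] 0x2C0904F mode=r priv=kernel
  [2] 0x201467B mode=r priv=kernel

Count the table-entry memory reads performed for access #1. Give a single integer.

Per-access translation:
#0 VA=0x691E (r,kernel):
  [0] read 0x24 idx=0: raw=0x26007 flags P=1 W=1 U=1 S=0
  [1] read 0x26 idx=6: raw=0x29007 flags P=1 W=1 U=1 S=0
  ⇒ phys 0x2991E  [2 reads]
#1 VA=0x2C0904F (r,kernel):
  [0] read 0x24 idx=22: raw=0x2C007 flags P=1 W=1 U=1 S=0
  [1] read 0x2C idx=9: raw=0x30007 flags P=1 W=1 U=1 S=0
  ⇒ phys 0x3004F  [2 reads]
#2 VA=0x201467B (r,kernel):
  [0] read 0x24 idx=16: raw=0x34007 flags P=1 W=1 U=1 S=0
  [1] read 0x34 idx=20: raw=0x36007 flags P=1 W=1 U=1 S=0
  ⇒ phys 0x3667B  [2 reads]

Entries read for #1: 2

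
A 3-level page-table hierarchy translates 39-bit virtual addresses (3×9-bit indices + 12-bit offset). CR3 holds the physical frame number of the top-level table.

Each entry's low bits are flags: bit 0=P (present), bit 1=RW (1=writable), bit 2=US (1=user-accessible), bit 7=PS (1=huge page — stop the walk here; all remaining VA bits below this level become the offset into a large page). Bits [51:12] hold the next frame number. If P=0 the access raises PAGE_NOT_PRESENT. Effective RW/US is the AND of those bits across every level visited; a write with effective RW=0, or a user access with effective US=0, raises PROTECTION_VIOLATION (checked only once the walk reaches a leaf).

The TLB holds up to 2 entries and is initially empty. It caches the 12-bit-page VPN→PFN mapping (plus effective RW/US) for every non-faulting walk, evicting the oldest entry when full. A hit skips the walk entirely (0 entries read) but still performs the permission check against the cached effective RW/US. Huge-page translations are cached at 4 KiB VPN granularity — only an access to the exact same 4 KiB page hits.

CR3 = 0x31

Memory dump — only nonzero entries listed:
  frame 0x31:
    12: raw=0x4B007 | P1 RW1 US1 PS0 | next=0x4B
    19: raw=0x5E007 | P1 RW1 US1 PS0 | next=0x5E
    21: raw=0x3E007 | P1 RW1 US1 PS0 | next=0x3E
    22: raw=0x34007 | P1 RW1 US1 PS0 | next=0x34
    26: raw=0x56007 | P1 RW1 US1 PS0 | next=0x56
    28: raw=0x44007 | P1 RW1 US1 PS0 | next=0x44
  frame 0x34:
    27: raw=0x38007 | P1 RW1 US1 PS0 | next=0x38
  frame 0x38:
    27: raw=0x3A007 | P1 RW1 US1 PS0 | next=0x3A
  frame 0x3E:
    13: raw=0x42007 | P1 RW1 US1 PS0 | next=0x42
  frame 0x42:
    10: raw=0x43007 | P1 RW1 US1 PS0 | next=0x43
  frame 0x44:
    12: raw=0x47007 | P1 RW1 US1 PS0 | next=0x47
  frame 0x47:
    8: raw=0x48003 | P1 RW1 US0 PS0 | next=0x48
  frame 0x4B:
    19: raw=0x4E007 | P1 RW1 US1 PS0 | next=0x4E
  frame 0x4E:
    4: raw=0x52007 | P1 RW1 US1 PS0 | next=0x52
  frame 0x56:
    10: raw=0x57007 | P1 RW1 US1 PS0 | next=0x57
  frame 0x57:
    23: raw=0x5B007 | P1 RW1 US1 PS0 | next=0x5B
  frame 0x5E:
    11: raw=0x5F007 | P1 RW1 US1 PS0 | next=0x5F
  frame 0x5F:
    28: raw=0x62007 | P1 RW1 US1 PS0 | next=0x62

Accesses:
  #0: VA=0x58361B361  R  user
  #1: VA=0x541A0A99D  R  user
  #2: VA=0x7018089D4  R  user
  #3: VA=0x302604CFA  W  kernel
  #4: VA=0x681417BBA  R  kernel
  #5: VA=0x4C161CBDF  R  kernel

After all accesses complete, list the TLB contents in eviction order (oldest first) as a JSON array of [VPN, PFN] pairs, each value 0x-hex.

Trace:
#0 VA=0x58361B361 (r,user):
  L0: frame=0x31 idx=22 entry=0x34007 [P=1 RW=1 US=1 PS=0]
  L1: frame=0x34 idx=27 entry=0x38007 [P=1 RW=1 US=1 PS=0]
  L2: frame=0x38 idx=27 entry=0x3A007 [P=1 RW=1 US=1 PS=0]
  ⇒ phys 0x3A361  [3 reads]
#1 VA=0x541A0A99D (r,user):
  L0: frame=0x31 idx=21 entry=0x3E007 [P=1 RW=1 US=1 PS=0]
  L1: frame=0x3E idx=13 entry=0x42007 [P=1 RW=1 US=1 PS=0]
  L2: frame=0x42 idx=10 entry=0x43007 [P=1 RW=1 US=1 PS=0]
  ⇒ phys 0x4399D  [3 reads]
#2 VA=0x7018089D4 (r,user):
  L0: frame=0x31 idx=28 entry=0x44007 [P=1 RW=1 US=1 PS=0]
  L1: frame=0x44 idx=12 entry=0x47007 [P=1 RW=1 US=1 PS=0]
  L2: frame=0x47 idx=8 entry=0x48003 [P=1 RW=1 US=0 PS=0]
  ✗ PROTECTION_VIOLATION  [3 reads]
#3 VA=0x302604CFA (w,kernel):
  L0: frame=0x31 idx=12 entry=0x4B007 [P=1 RW=1 US=1 PS=0]
  L1: frame=0x4B idx=19 entry=0x4E007 [P=1 RW=1 US=1 PS=0]
  L2: frame=0x4E idx=4 entry=0x52007 [P=1 RW=1 US=1 PS=0]
  ⇒ phys 0x52CFA  [3 reads]
#4 VA=0x681417BBA (r,kernel):
  L0: frame=0x31 idx=26 entry=0x56007 [P=1 RW=1 US=1 PS=0]
  L1: frame=0x56 idx=10 entry=0x57007 [P=1 RW=1 US=1 PS=0]
  L2: frame=0x57 idx=23 entry=0x5B007 [P=1 RW=1 US=1 PS=0]
  ⇒ phys 0x5BBBA  [3 reads]
#5 VA=0x4C161CBDF (r,kernel):
  L0: frame=0x31 idx=19 entry=0x5E007 [P=1 RW=1 US=1 PS=0]
  L1: frame=0x5E idx=11 entry=0x5F007 [P=1 RW=1 US=1 PS=0]
  L2: frame=0x5F idx=28 entry=0x62007 [P=1 RW=1 US=1 PS=0]
  ⇒ phys 0x62BDF  [3 reads]

TLB: [["0x681417", "0x5B"], ["0x4C161C", "0x62"]]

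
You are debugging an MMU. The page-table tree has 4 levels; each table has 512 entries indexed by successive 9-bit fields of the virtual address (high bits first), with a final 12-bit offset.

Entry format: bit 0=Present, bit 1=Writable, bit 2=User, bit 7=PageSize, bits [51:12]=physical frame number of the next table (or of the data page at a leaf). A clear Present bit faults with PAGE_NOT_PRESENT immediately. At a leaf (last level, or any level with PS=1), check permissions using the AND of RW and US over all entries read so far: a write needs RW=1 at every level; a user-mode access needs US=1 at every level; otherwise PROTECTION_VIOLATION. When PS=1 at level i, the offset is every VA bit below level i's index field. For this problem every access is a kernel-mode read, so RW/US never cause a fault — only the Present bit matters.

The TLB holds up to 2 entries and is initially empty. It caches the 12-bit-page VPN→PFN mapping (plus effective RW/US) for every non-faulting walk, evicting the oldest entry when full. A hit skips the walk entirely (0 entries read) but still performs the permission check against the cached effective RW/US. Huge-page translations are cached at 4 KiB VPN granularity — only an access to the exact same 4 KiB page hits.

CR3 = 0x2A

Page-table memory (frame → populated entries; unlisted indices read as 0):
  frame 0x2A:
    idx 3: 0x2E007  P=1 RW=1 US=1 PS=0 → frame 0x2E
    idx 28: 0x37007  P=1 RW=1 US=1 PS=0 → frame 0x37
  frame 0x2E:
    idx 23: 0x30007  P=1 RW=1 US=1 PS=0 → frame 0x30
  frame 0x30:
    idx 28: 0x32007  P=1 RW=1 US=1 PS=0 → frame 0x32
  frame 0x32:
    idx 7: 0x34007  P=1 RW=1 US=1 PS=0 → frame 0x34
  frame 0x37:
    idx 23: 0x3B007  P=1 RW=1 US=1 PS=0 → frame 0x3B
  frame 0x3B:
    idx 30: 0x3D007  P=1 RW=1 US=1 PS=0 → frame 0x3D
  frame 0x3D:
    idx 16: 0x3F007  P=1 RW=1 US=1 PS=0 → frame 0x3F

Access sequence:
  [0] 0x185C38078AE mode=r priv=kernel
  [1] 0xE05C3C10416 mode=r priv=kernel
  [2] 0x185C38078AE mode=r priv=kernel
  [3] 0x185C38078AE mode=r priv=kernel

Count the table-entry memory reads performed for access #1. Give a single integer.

Per-access translation:
#0 VA=0x185C38078AE (r,kernel):
  L0 @0x2A[3] → 0x2E007  P=1,RW=1,US=1,PS=0
  L1 @0x2E[23] → 0x30007  P=1,RW=1,US=1,PS=0
  L2 @0x30[28] → 0x32007  P=1,RW=1,US=1,PS=0
  L3 @0x32[7] → 0x34007  P=1,RW=1,US=1,PS=0
  ⇒ phys 0x348AE  [4 reads]
#1 VA=0xE05C3C10416 (r,kernel):
  L0 @0x2A[28] → 0x37007  P=1,RW=1,US=1,PS=0
  L1 @0x37[23] → 0x3B007  P=1,RW=1,US=1,PS=0
  L2 @0x3B[30] → 0x3D007  P=1,RW=1,US=1,PS=0
  L3 @0x3D[16] → 0x3F007  P=1,RW=1,US=1,PS=0
  ⇒ phys 0x3F416  [4 reads]
#2 VA=0x185C38078AE (r,kernel):
  TLB hit vpn=0x185C3807 → PA=0x348AE
#3 VA=0x185C38078AE (r,kernel):
  TLB hit vpn=0x185C3807 → PA=0x348AE

Entries read for #1: 4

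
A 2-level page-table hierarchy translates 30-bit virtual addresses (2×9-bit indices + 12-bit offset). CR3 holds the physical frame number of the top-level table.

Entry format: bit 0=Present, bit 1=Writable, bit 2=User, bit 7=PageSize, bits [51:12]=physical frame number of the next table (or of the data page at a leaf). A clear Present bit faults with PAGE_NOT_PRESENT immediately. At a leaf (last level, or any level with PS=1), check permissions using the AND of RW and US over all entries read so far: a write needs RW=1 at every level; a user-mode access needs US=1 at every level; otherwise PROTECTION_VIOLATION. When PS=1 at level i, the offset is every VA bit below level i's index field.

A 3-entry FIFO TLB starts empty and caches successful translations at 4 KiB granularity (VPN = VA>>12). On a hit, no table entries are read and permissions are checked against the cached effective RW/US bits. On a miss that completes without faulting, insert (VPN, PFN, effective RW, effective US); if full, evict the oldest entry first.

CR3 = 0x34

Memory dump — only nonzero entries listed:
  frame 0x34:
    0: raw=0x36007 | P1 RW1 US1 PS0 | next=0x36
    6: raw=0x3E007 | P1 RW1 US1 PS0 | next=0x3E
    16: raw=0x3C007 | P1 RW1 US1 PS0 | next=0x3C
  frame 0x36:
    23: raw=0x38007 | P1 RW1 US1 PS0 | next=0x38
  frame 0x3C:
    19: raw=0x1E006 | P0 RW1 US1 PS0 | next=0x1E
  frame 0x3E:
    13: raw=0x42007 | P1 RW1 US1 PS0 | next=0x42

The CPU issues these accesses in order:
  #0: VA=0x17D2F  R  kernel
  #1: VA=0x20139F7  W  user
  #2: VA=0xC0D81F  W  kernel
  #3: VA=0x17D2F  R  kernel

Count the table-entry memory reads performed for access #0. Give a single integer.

Per-access translation:
#0 VA=0x17D2F (r,kernel):
  lvl0: tbl 0x34, slot 0 ⇒ 0x36007 (P1/RW1/US1/PS0)
  lvl1: tbl 0x36, slot 23 ⇒ 0x38007 (P1/RW1/US1/PS0)
  ✓ 0x38D2F  — 2 lookups
#1 VA=0x20139F7 (w,user):
  lvl0: tbl 0x34, slot 16 ⇒ 0x3C007 (P1/RW1/US1/PS0)
  lvl1: tbl 0x3C, slot 19 ⇒ 0x1E006 (P0/RW1/US1/PS0)
  ✗ PAGE_NOT_PRESENT  [2 reads]
#2 VA=0xC0D81F (w,kernel):
  lvl0: tbl 0x34, slot 6 ⇒ 0x3E007 (P1/RW1/US1/PS0)
  lvl1: tbl 0x3E, slot 13 ⇒ 0x42007 (P1/RW1/US1/PS0)
  ✓ 0x4281F  — 2 lookups
#3 VA=0x17D2F (r,kernel):
  TLB hit vpn=0x17 → PA=0x38D2F

Entries read for #0: 2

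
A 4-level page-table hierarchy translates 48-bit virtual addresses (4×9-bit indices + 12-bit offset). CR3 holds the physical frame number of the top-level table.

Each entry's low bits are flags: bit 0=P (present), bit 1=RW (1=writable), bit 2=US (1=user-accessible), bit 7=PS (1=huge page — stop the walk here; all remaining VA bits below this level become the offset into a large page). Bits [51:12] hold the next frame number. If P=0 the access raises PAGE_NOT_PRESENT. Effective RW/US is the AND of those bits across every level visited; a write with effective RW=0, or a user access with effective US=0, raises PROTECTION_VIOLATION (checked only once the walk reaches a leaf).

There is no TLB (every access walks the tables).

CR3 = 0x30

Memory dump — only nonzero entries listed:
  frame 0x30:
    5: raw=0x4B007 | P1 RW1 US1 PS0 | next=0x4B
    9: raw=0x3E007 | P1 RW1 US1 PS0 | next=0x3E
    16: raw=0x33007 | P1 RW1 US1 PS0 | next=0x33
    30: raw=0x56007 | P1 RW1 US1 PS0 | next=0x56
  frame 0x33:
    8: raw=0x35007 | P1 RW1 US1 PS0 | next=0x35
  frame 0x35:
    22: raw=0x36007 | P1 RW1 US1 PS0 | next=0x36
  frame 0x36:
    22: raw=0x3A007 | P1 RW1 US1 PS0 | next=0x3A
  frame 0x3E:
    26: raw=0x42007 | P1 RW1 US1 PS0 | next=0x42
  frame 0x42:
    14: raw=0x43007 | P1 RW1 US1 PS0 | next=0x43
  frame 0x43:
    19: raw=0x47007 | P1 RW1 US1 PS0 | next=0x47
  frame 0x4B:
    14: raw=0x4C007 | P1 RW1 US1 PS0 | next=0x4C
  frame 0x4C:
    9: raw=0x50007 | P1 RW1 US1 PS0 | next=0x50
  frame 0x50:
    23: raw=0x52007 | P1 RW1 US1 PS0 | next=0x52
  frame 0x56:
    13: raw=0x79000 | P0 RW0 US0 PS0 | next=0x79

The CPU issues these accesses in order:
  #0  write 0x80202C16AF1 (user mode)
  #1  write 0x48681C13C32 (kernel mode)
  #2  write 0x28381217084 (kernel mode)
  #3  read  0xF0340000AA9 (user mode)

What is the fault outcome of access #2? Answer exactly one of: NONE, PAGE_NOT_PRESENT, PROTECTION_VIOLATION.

Trace:
#0 VA=0x80202C16AF1 (w,user):
  L0 @0x30[16] → 0x33007  P=1,RW=1,US=1,PS=0
  L1 @0x33[8] → 0x35007  P=1,RW=1,US=1,PS=0
  L2 @0x35[22] → 0x36007  P=1,RW=1,US=1,PS=0
  L3 @0x36[22] → 0x3A007  P=1,RW=1,US=1,PS=0
  ✓ 0x3AAF1  — 4 lookups
#1 VA=0x48681C13C32 (w,kernel):
  L0 @0x30[9] → 0x3E007  P=1,RW=1,US=1,PS=0
  L1 @0x3E[26] → 0x42007  P=1,RW=1,US=1,PS=0
  L2 @0x42[14] → 0x43007  P=1,RW=1,US=1,PS=0
  L3 @0x43[19] → 0x47007  P=1,RW=1,US=1,PS=0
  ✓ 0x47C32  — 4 lookups
#2 VA=0x28381217084 (w,kernel):
  L0 @0x30[5] → 0x4B007  P=1,RW=1,US=1,PS=0
  L1 @0x4B[14] → 0x4C007  P=1,RW=1,US=1,PS=0
  L2 @0x4C[9] → 0x50007  P=1,RW=1,US=1,PS=0
  L3 @0x50[23] → 0x52007  P=1,RW=1,US=1,PS=0
  ✓ 0x52084  — 4 lookups
#3 VA=0xF0340000AA9 (r,user):
  L0 @0x30[30] → 0x56007  P=1,RW=1,US=1,PS=0
  L1 @0x56[13] → 0x79000  P=0,RW=0,US=0,PS=0
  ⇒ fault: PAGE_NOT_PRESENT  — 2 lookups

Access #2 fault: NONE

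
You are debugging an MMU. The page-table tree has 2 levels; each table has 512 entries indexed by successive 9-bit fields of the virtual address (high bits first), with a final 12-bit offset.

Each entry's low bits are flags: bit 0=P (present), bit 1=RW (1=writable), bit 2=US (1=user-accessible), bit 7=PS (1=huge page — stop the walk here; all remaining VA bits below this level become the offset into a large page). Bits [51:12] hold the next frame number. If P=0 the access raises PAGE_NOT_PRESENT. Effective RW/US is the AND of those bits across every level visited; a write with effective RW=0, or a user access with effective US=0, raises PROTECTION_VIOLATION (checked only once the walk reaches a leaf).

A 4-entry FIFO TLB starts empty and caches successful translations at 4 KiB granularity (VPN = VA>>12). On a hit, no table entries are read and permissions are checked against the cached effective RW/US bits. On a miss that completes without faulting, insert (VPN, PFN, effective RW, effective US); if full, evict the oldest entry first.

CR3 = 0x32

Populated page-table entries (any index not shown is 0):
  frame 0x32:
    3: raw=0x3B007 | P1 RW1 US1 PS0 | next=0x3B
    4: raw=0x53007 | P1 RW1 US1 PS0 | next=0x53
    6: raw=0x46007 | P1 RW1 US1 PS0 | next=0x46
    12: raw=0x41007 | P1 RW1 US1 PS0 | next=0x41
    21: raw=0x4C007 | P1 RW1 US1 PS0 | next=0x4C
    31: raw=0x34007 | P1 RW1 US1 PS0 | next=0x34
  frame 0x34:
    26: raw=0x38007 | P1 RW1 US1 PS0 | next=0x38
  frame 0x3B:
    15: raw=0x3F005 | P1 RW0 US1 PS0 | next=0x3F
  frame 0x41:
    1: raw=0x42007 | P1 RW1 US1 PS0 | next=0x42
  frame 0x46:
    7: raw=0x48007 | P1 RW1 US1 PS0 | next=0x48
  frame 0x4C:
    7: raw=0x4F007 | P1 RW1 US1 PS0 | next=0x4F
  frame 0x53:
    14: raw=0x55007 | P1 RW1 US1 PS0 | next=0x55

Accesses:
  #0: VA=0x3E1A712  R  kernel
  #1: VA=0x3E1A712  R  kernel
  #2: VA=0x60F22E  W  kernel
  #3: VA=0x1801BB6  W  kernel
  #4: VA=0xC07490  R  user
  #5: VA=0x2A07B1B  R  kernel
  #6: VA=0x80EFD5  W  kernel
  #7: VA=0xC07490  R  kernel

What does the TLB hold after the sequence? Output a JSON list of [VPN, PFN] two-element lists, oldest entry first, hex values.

Walk each access:
#0 VA=0x3E1A712 (r,kernel):
  L0 @0x32[31] → 0x34007  P=1,RW=1,US=1,PS=0
  L1 @0x34[26] → 0x38007  P=1,RW=1,US=1,PS=0
  ✓ 0x38712  — 2 lookups
#1 VA=0x3E1A712 (r,kernel):
  TLB hit vpn=0x3E1A → PA=0x38712
#2 VA=0x60F22E (w,kernel):
  L0 @0x32[3] → 0x3B007  P=1,RW=1,US=1,PS=0
  L1 @0x3B[15] → 0x3F005  P=1,RW=0,US=1,PS=0
  ✗ PROTECTION_VIOLATION  [2 reads]
#3 VA=0x1801BB6 (w,kernel):
  L0 @0x32[12] → 0x41007  P=1,RW=1,US=1,PS=0
  L1 @0x41[1] → 0x42007  P=1,RW=1,US=1,PS=0
  ✓ 0x42BB6  — 2 lookups
#4 VA=0xC07490 (r,user):
  L0 @0x32[6] → 0x46007  P=1,RW=1,US=1,PS=0
  L1 @0x46[7] → 0x48007  P=1,RW=1,US=1,PS=0
  ✓ 0x48490  — 2 lookups
#5 VA=0x2A07B1B (r,kernel):
  L0 @0x32[21] → 0x4C007  P=1,RW=1,US=1,PS=0
  L1 @0x4C[7] → 0x4F007  P=1,RW=1,US=1,PS=0
  ✓ 0x4FB1B  — 2 lookups
#6 VA=0x80EFD5 (w,kernel):
  L0 @0x32[4] → 0x53007  P=1,RW=1,US=1,PS=0
  L1 @0x53[14] → 0x55007  P=1,RW=1,US=1,PS=0
  ✓ 0x55FD5  — 2 lookups
#7 VA=0xC07490 (r,kernel):
  TLB hit vpn=0xC07 → PA=0x48490

TLB: [["0x1801", "0x42"], ["0xC07", "0x48"], ["0x2A07", "0x4F"], ["0x80E", "0x55"]]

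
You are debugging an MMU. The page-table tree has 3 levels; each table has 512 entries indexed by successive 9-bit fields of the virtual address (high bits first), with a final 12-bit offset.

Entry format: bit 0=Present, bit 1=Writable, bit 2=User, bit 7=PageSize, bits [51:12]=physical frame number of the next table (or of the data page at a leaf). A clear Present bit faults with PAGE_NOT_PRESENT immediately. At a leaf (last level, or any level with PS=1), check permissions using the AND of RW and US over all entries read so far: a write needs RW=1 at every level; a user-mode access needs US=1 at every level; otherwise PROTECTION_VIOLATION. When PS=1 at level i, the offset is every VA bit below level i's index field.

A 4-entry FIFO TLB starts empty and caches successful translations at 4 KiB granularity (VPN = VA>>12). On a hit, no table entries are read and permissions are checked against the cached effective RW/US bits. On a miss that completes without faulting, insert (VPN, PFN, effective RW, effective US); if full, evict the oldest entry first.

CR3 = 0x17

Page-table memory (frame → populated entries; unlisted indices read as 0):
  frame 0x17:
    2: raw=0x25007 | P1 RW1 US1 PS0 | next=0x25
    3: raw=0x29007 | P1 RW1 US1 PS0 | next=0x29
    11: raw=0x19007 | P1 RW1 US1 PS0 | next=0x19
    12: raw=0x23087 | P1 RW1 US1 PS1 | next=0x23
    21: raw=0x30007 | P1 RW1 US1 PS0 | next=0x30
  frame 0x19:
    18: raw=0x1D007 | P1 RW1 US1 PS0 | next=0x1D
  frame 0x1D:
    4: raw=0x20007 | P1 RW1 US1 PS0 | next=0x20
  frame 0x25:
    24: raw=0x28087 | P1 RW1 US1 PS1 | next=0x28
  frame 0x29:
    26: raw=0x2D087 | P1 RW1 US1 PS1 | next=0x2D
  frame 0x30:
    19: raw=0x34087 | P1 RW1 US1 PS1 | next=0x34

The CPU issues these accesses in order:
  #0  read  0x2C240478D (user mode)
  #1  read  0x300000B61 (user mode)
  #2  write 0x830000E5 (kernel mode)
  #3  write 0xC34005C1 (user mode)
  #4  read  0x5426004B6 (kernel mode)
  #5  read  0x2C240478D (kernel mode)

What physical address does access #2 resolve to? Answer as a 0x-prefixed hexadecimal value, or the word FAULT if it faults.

Per-access translation:
#0 VA=0x2C240478D (r,user):
  lvl0: tbl 0x17, slot 11 ⇒ 0x19007 (P1/RW1/US1/PS0)
  lvl1: tbl 0x19, slot 18 ⇒ 0x1D007 (P1/RW1/US1/PS0)
  lvl2: tbl 0x1D, slot 4 ⇒ 0x20007 (P1/RW1/US1/PS0)
  → PA=0x2078D  (3 entries read)
#1 VA=0x300000B61 (r,user):
  lvl0: tbl 0x17, slot 12 ⇒ 0x23087 (P1/RW1/US1/PS1)
  → PA=0x23B61 (huge @L0)  (1 entries read)
#2 VA=0x830000E5 (w,kernel):
  lvl0: tbl 0x17, slot 2 ⇒ 0x25007 (P1/RW1/US1/PS0)
  lvl1: tbl 0x25, slot 24 ⇒ 0x28087 (P1/RW1/US1/PS1)
  → PA=0x280E5 (huge @L1)  (2 entries read)
#3 VA=0xC34005C1 (w,user):
  lvl0: tbl 0x17, slot 3 ⇒ 0x29007 (P1/RW1/US1/PS0)
  lvl1: tbl 0x29, slot 26 ⇒ 0x2D087 (P1/RW1/US1/PS1)
  → PA=0x2D5C1 (huge @L1)  (2 entries read)
#4 VA=0x5426004B6 (r,kernel):
  lvl0: tbl 0x17, slot 21 ⇒ 0x30007 (P1/RW1/US1/PS0)
  lvl1: tbl 0x30, slot 19 ⇒ 0x34087 (P1/RW1/US1/PS1)
  → PA=0x344B6 (huge @L1)  (2 entries read)
#5 VA=0x2C240478D (r,kernel):
  lvl0: tbl 0x17, slot 11 ⇒ 0x19007 (P1/RW1/US1/PS0)
  lvl1: tbl 0x19, slot 18 ⇒ 0x1D007 (P1/RW1/US1/PS0)
  lvl2: tbl 0x1D, slot 4 ⇒ 0x20007 (P1/RW1/US1/PS0)
  → PA=0x2078D  (3 entries read)

Access #2 PA: 0x280E5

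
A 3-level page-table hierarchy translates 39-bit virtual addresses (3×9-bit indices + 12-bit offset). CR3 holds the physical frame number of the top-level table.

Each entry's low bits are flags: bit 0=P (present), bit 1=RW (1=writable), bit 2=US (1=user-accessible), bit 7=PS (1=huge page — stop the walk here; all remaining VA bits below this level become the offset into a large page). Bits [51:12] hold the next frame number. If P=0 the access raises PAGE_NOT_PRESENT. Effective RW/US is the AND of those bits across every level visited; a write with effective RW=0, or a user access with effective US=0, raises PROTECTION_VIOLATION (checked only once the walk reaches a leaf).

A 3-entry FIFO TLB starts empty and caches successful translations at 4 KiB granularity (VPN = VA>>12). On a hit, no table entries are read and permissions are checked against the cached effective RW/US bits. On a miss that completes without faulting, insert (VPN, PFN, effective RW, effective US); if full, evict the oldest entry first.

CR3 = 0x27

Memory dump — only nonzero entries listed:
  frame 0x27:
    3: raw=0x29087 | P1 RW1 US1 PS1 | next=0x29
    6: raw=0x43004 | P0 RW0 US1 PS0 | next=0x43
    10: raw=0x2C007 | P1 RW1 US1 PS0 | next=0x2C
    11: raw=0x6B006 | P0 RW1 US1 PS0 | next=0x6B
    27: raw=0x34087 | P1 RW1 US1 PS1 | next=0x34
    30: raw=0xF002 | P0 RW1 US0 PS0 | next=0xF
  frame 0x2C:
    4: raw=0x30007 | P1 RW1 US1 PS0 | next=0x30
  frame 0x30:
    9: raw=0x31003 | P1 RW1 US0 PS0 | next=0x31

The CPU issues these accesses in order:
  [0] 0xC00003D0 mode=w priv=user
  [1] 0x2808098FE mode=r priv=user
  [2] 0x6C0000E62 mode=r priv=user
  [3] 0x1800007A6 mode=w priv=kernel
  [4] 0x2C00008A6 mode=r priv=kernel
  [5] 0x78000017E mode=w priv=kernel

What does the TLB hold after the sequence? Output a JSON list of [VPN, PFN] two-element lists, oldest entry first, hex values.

Walk each access:
#0 VA=0xC00003D0 (w,user):
  L0 @0x27[3] → 0x29087  P=1,RW=1,US=1,PS=1
  ✓ 0x293D0 (huge @L0)  — 1 lookups
#1 VA=0x2808098FE (r,user):
  L0 @0x27[10] → 0x2C007  P=1,RW=1,US=1,PS=0
  L1 @0x2C[4] → 0x30007  P=1,RW=1,US=1,PS=0
  L2 @0x30[9] → 0x31003  P=1,RW=1,US=0,PS=0
  → PROTECTION_VIOLATION  (3 entries read)
#2 VA=0x6C0000E62 (r,user):
  L0 @0x27[27] → 0x34087  P=1,RW=1,US=1,PS=1
  ✓ 0x34E62 (huge @L0)  — 1 lookups
#3 VA=0x1800007A6 (w,kernel):
  L0 @0x27[6] → 0x43004  P=0,RW=0,US=1,PS=0
  → PAGE_NOT_PRESENT  (1 entries read)
#4 VA=0x2C00008A6 (r,kernel):
  L0 @0x27[11] → 0x6B006  P=0,RW=1,US=1,PS=0
  → PAGE_NOT_PRESENT  (1 entries read)
#5 VA=0x78000017E (w,kernel):
  L0 @0x27[30] → 0xF002  P=0,RW=1,US=0,PS=0
  → PAGE_NOT_PRESENT  (1 entries read)

TLB: [["0xC0000", "0x29"], ["0x6C0000", "0x34"]]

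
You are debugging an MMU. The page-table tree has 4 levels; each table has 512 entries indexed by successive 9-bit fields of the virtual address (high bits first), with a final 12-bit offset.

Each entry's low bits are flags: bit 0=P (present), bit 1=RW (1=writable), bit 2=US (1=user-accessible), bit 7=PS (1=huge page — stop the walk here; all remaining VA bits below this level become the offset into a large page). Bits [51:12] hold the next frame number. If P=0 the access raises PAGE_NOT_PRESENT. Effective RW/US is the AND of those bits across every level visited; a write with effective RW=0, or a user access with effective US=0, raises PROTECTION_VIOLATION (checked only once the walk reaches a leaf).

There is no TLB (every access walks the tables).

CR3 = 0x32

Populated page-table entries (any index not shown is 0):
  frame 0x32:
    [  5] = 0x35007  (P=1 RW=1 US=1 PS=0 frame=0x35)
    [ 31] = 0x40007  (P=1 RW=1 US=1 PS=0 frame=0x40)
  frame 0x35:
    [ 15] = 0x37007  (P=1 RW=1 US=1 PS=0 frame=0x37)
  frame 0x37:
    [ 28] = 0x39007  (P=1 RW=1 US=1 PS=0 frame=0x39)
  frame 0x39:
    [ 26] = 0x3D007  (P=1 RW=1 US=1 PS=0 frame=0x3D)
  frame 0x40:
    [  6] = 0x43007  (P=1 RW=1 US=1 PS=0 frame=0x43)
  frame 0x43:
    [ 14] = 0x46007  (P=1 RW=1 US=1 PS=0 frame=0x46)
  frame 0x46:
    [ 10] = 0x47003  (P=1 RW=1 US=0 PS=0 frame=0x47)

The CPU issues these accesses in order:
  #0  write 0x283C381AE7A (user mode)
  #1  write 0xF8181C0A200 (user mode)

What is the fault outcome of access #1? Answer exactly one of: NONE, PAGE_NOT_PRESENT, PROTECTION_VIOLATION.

Walk each access:
#0 VA=0x283C381AE7A (w,user):
  L0 @0x32[5] → 0x35007  P=1,RW=1,US=1,PS=0
  L1 @0x35[15] → 0x37007  P=1,RW=1,US=1,PS=0
  L2 @0x37[28] → 0x39007  P=1,RW=1,US=1,PS=0
  L3 @0x39[26] → 0x3D007  P=1,RW=1,US=1,PS=0
  ⇒ phys 0x3DE7A  [4 reads]
#1 VA=0xF8181C0A200 (w,user):
  L0 @0x32[31] → 0x40007  P=1,RW=1,US=1,PS=0
  L1 @0x40[6] → 0x43007  P=1,RW=1,US=1,PS=0
  L2 @0x43[14] → 0x46007  P=1,RW=1,US=1,PS=0
  L3 @0x46[10] → 0x47003  P=1,RW=1,US=0,PS=0
  → PROTECTION_VIOLATION  (4 entries read)

Access #1 fault: PROTECTION_VIOLATION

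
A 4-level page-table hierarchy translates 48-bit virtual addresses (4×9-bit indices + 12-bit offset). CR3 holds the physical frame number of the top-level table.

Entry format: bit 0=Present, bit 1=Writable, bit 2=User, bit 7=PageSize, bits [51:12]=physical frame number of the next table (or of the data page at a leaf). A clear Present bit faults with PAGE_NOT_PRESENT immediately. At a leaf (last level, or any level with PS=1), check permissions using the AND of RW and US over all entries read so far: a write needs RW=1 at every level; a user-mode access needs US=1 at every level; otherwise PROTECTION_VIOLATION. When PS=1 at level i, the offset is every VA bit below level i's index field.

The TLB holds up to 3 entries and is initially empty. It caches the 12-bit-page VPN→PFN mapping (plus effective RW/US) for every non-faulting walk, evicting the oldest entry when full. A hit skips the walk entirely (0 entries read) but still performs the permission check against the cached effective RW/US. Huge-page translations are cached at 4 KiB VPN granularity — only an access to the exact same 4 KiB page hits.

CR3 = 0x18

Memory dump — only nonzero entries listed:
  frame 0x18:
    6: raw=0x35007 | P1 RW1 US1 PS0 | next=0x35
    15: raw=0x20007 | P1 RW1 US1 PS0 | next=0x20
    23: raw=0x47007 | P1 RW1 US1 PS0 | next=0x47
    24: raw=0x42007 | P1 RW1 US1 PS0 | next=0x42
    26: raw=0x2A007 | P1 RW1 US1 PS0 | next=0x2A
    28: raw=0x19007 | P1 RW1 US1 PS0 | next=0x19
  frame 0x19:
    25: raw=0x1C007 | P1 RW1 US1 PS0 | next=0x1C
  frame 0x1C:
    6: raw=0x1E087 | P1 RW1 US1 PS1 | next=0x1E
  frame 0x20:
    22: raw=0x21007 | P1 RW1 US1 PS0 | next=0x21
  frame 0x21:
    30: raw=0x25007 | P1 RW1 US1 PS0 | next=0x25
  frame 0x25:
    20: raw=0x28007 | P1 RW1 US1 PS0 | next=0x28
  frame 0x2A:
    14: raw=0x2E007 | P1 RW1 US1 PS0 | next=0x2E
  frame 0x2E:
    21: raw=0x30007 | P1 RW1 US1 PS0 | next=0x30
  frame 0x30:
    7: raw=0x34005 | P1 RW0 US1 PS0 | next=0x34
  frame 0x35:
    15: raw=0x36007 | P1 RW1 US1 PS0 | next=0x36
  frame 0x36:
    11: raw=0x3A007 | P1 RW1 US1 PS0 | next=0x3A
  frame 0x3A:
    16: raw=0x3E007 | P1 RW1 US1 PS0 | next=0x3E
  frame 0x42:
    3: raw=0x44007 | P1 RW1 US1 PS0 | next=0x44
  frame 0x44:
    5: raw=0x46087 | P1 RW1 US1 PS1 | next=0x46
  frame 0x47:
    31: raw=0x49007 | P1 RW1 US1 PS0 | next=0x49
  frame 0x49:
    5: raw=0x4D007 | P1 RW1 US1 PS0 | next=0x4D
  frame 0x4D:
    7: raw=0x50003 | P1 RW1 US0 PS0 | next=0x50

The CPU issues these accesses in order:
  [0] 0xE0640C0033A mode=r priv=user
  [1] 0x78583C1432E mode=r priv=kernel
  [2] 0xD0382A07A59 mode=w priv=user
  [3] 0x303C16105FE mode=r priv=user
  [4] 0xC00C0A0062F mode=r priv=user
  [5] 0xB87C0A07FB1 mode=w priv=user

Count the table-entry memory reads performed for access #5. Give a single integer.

Walk each access:
#0 VA=0xE0640C0033A (r,user):
  L0: frame=0x18 idx=28 entry=0x19007 [P=1 RW=1 US=1 PS=0]
  L1: frame=0x19 idx=25 entry=0x1C007 [P=1 RW=1 US=1 PS=0]
  L2: frame=0x1C idx=6 entry=0x1E087 [P=1 RW=1 US=1 PS=1]
  → PA=0x1E33A (huge @L2)  (3 entries read)
#1 VA=0x78583C1432E (r,kernel):
  L0: frame=0x18 idx=15 entry=0x20007 [P=1 RW=1 US=1 PS=0]
  L1: frame=0x20 idx=22 entry=0x21007 [P=1 RW=1 US=1 PS=0]
  L2: frame=0x21 idx=30 entry=0x25007 [P=1 RW=1 US=1 PS=0]
  L3: frame=0x25 idx=20 entry=0x28007 [P=1 RW=1 US=1 PS=0]
  → PA=0x2832E  (4 entries read)
#2 VA=0xD0382A07A59 (w,user):
  L0: frame=0x18 idx=26 entry=0x2A007 [P=1 RW=1 US=1 PS=0]
  L1: frame=0x2A idx=14 entry=0x2E007 [P=1 RW=1 US=1 PS=0]
  L2: frame=0x2E idx=21 entry=0x30007 [P=1 RW=1 US=1 PS=0]
  L3: frame=0x30 idx=7 entry=0x34005 [P=1 RW=0 US=1 PS=0]
  ⇒ fault: PROTECTION_VIOLATION  — 4 lookups
#3 VA=0x303C16105FE (r,user):
  L0: frame=0x18 idx=6 entry=0x35007 [P=1 RW=1 US=1 PS=0]
  L1: frame=0x35 idx=15 entry=0x36007 [P=1 RW=1 US=1 PS=0]
  L2: frame=0x36 idx=11 entry=0x3A007 [P=1 RW=1 US=1 PS=0]
  L3: frame=0x3A idx=16 entry=0x3E007 [P=1 RW=1 US=1 PS=0]
  → PA=0x3E5FE  (4 entries read)
#4 VA=0xC00C0A0062F (r,user):
  L0: frame=0x18 idx=24 entry=0x42007 [P=1 RW=1 US=1 PS=0]
  L1: frame=0x42 idx=3 entry=0x44007 [P=1 RW=1 US=1 PS=0]
  L2: frame=0x44 idx=5 entry=0x46087 [P=1 RW=1 US=1 PS=1]
  → PA=0x4662F (huge @L2)  (3 entries read)
#5 VA=0xB87C0A07FB1 (w,user):
  L0: frame=0x18 idx=23 entry=0x47007 [P=1 RW=1 US=1 PS=0]
  L1: frame=0x47 idx=31 entry=0x49007 [P=1 RW=1 US=1 PS=0]
  L2: frame=0x49 idx=5 entry=0x4D007 [P=1 RW=1 US=1 PS=0]
  L3: frame=0x4D idx=7 entry=0x50003 [P=1 RW=1 US=0 PS=0]
  ⇒ fault: PROTECTION_VIOLATION  — 4 lookups

Entries read for #5: 4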